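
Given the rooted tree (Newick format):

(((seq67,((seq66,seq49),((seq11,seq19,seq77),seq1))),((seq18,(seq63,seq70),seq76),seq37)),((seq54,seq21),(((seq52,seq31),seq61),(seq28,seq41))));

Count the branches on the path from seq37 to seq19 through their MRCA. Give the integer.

The MRCA of seq37 and seq19 is the node subtending ((seq67,((seq66,seq49),((seq11,seq19,seq77),seq1))),((seq18,(seq63,seq70),seq76),seq37)).
From seq37 up to that node: 2 branches. From seq19 up to the same node: 5 branches. Total: 2 + 5 = 7.

7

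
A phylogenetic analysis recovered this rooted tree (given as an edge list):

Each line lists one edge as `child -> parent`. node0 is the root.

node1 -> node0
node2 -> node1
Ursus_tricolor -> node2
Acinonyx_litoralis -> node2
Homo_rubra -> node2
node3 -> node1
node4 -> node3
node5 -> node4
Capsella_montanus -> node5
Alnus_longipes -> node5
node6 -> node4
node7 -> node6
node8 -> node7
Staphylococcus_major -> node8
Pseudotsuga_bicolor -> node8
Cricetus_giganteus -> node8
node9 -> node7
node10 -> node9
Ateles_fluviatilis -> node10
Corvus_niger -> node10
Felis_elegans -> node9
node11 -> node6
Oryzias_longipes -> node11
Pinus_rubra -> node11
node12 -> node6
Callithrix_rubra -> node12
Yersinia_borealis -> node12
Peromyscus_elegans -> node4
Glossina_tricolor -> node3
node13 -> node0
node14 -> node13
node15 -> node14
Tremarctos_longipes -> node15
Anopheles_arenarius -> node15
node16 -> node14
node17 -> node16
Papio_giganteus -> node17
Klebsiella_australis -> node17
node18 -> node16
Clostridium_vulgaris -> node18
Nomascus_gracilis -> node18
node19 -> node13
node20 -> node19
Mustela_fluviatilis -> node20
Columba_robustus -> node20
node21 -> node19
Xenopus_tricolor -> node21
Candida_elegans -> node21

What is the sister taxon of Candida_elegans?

Xenopus_tricolor

Candida_elegans attaches to the tree at the node subtending (Xenopus_tricolor,Candida_elegans).
The other lineage descending from that same node — the sister group — is the single tip Xenopus_tricolor.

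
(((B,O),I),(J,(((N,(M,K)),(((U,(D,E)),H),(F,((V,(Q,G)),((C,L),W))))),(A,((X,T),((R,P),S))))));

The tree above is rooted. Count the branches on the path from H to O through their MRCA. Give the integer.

9

The MRCA of H and O is the root of the tree.
From H up to that node: 6 branches. From O up to the same node: 3 branches. Total: 6 + 3 = 9.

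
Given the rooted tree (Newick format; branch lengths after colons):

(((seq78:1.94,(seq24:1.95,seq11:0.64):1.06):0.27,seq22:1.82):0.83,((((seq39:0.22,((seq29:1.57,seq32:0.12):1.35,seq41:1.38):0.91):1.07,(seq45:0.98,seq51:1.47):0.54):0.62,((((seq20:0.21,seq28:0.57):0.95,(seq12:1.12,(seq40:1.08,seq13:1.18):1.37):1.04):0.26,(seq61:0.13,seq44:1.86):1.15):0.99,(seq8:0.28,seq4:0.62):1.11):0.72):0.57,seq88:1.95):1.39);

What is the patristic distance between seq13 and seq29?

The path runs seq13 → … → MRCA → … → seq29; the MRCA is the node subtending (((seq39,((seq29,seq32),seq41)),(seq45,seq51)),((((seq20,seq28),(seq12,(seq40,seq13))),(seq61,seq44)),(seq8,seq4))).
Branch lengths along that path: 1.18 + 1.37 + 1.04 + 0.26 + 0.99 + 0.72 + 0.62 + 1.07 + 0.91 + 1.35 + 1.57 = 11.08.

11.08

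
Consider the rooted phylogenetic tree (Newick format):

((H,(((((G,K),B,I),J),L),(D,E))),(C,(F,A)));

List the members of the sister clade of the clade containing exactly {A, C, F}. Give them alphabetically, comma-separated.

The clade containing exactly {A, C, F} attaches directly to the root of the tree.
The other lineage descending from that same node — the sister group — is (H,(((((G,K),B,I),J),L),(D,E))); its 9 tips in alphabetical order are the answer.

B, D, E, G, H, I, J, K, L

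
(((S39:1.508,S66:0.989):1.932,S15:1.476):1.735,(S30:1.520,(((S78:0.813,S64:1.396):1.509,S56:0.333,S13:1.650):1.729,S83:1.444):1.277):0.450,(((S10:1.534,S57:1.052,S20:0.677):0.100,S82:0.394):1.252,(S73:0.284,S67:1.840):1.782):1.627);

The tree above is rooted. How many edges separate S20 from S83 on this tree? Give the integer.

The MRCA of S20 and S83 is the root of the tree.
From S20 up to that node: 4 branches. From S83 up to the same node: 3 branches. Total: 4 + 3 = 7.

7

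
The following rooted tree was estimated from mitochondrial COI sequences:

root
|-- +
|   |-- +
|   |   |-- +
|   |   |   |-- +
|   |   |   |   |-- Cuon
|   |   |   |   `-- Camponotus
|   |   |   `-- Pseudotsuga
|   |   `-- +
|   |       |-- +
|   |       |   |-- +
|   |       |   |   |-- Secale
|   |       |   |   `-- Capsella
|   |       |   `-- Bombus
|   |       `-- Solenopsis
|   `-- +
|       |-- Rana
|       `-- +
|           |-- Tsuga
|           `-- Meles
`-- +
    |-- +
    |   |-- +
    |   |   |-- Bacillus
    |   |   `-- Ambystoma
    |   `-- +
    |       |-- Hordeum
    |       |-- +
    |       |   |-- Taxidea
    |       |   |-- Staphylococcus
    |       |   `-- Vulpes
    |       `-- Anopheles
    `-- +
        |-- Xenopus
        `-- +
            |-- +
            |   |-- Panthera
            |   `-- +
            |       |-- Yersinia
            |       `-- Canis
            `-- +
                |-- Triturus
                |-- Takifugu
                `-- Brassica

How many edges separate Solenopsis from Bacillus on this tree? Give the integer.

8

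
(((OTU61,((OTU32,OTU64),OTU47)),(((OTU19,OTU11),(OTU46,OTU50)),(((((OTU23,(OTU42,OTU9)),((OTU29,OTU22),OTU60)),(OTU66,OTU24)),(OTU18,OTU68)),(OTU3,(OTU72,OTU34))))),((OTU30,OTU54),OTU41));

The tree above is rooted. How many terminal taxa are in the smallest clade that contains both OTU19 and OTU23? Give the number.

The MRCA of OTU19 and OTU23 is the node subtending (((OTU19,OTU11),(OTU46,OTU50)),(((((OTU23,(OTU42,OTU9)),((OTU29,OTU22),OTU60)),(OTU66,OTU24)),(OTU18,OTU68)),(OTU3,(OTU72,OTU34)))).
That clade contains 17 terminal taxa: OTU11, OTU18, OTU19, OTU22, OTU23, OTU24, OTU29, OTU3, OTU34, OTU42, OTU46, OTU50, OTU60, OTU66, OTU68, OTU72, OTU9.

17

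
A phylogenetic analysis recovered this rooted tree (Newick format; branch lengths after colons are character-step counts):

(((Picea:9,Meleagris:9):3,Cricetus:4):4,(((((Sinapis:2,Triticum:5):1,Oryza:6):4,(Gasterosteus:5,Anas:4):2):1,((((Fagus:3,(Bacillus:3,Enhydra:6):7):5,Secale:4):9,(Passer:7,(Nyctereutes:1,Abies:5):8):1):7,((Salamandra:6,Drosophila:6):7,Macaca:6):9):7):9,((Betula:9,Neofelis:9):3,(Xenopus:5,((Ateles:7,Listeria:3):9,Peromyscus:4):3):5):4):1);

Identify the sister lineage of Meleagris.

Meleagris attaches to the tree at the node subtending (Picea,Meleagris).
The other lineage descending from that same node — the sister group — is the single tip Picea.

Picea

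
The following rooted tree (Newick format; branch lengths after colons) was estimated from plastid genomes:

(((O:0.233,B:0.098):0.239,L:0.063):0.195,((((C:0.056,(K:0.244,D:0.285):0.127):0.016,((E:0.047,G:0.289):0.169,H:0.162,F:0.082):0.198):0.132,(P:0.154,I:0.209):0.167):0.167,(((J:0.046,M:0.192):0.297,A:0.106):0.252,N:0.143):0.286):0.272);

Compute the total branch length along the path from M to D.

The path runs M → … → MRCA → … → D; the MRCA is the node subtending ((((C,(K,D)),((E,G),H,F)),(P,I)),(((J,M),A),N)).
Branch lengths along that path: 0.192 + 0.297 + 0.252 + 0.286 + 0.167 + 0.132 + 0.016 + 0.127 + 0.285 = 1.754.

1.754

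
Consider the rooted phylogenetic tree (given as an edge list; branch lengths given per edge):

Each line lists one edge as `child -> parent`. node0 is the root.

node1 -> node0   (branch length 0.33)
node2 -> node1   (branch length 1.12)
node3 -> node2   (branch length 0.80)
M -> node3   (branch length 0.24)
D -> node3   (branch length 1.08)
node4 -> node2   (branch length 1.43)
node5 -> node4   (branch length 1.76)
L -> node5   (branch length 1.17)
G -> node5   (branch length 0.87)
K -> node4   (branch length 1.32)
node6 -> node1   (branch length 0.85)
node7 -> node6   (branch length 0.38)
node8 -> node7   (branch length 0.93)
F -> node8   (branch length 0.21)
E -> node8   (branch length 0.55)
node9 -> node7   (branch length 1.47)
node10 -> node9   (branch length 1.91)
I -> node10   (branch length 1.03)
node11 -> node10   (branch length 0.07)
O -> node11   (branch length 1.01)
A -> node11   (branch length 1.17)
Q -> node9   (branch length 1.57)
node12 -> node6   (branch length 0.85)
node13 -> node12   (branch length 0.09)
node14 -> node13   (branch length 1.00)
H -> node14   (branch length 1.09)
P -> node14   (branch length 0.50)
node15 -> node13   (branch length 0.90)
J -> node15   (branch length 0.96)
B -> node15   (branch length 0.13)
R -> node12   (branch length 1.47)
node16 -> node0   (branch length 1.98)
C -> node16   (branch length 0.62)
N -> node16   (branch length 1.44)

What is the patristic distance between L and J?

9.13

The path runs L → … → MRCA → … → J; the MRCA is the node subtending (((M,D),((L,G),K)),(((F,E),((I,(O,A)),Q)),(((H,P),(J,B)),R))).
Branch lengths along that path: 1.17 + 1.76 + 1.43 + 1.12 + 0.85 + 0.85 + 0.09 + 0.90 + 0.96 = 9.13.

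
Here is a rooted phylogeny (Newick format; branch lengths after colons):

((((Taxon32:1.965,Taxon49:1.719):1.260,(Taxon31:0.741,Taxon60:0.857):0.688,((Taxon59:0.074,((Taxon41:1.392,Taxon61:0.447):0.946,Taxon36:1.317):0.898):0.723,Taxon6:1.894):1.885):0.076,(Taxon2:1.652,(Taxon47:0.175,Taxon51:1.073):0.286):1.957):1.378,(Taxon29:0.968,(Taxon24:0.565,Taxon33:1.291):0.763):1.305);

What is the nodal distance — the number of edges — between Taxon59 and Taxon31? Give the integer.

5

The MRCA of Taxon59 and Taxon31 is the node subtending ((Taxon32,Taxon49),(Taxon31,Taxon60),((Taxon59,((Taxon41,Taxon61),Taxon36)),Taxon6)).
From Taxon59 up to that node: 3 branches. From Taxon31 up to the same node: 2 branches. Total: 3 + 2 = 5.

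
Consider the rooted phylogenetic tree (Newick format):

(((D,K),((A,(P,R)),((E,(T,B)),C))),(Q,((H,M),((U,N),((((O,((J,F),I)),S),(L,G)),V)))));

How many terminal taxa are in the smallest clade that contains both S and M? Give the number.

12

The MRCA of S and M is the node subtending ((H,M),((U,N),((((O,((J,F),I)),S),(L,G)),V))).
That clade contains 12 terminal taxa: F, G, H, I, J, L, M, N, O, S, U, V.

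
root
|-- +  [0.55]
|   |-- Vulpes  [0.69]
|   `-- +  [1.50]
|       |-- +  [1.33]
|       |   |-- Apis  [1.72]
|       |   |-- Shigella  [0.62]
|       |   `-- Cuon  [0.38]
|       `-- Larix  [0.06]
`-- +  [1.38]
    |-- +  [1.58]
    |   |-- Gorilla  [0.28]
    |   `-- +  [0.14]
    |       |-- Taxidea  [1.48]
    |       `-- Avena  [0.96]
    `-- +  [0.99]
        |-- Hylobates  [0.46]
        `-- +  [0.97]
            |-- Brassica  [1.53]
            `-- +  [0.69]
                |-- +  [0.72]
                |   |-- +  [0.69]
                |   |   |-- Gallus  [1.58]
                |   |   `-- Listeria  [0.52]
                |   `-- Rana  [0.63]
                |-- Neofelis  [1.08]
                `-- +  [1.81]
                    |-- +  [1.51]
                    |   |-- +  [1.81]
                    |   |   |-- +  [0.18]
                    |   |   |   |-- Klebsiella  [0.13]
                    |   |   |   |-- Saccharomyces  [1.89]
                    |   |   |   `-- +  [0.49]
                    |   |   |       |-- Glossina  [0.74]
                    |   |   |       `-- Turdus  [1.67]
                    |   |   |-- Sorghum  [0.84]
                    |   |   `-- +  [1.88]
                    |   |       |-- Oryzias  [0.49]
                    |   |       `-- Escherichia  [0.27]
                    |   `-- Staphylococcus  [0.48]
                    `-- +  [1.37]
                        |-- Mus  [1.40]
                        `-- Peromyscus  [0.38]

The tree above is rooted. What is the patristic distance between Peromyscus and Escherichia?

The path runs Peromyscus → … → MRCA → … → Escherichia; the MRCA is the node subtending ((((Klebsiella,Saccharomyces,(Glossina,Turdus)),Sorghum,(Oryzias,Escherichia)),Staphylococcus),(Mus,Peromyscus)).
Branch lengths along that path: 0.38 + 1.37 + 1.51 + 1.81 + 1.88 + 0.27 = 7.22.

7.22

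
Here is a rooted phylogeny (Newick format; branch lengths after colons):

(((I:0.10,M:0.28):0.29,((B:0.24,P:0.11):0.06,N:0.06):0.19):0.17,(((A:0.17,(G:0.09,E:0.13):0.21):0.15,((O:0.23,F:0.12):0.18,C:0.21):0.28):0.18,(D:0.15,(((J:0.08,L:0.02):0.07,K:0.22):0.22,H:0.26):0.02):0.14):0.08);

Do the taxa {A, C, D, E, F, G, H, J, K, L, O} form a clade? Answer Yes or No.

Yes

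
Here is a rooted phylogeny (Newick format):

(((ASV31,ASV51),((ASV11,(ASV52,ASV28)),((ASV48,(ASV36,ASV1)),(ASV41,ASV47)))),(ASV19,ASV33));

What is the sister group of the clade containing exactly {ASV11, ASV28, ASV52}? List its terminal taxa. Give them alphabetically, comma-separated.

The clade containing exactly {ASV11, ASV28, ASV52} attaches to the tree at the node subtending ((ASV11,(ASV52,ASV28)),((ASV48,(ASV36,ASV1)),(ASV41,ASV47))).
The other lineage descending from that same node — the sister group — is ((ASV48,(ASV36,ASV1)),(ASV41,ASV47)); its 5 tips in alphabetical order are the answer.

ASV1, ASV36, ASV41, ASV47, ASV48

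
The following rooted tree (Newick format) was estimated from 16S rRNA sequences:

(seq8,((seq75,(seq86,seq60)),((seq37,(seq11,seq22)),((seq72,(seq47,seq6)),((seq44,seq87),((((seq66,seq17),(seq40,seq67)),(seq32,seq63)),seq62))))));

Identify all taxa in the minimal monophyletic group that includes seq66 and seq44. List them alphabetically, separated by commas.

Tracing seq66: it sits inside (seq66,seq17).
Tracing seq44: it sits inside (seq44,seq87).
The smallest clade enclosing both is ((seq44,seq87),((((seq66,seq17),(seq40,seq67)),(seq32,seq63)),seq62)); the answer is its 9 terminal taxa in alphabetical order.

seq17, seq32, seq40, seq44, seq62, seq63, seq66, seq67, seq87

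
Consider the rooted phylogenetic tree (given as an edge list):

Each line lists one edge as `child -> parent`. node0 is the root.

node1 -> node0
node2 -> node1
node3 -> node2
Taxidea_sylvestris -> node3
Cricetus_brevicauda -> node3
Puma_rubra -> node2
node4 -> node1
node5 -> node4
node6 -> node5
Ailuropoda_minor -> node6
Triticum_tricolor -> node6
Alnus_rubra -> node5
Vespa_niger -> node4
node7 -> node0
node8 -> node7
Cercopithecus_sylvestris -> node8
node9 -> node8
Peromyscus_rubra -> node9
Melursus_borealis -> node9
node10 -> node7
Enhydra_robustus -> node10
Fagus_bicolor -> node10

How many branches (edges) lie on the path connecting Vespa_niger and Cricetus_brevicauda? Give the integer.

5

The MRCA of Vespa_niger and Cricetus_brevicauda is the node subtending (((Taxidea_sylvestris,Cricetus_brevicauda),Puma_rubra),(((Ailuropoda_minor,Triticum_tricolor),Alnus_rubra),Vespa_niger)).
From Vespa_niger up to that node: 2 branches. From Cricetus_brevicauda up to the same node: 3 branches. Total: 2 + 3 = 5.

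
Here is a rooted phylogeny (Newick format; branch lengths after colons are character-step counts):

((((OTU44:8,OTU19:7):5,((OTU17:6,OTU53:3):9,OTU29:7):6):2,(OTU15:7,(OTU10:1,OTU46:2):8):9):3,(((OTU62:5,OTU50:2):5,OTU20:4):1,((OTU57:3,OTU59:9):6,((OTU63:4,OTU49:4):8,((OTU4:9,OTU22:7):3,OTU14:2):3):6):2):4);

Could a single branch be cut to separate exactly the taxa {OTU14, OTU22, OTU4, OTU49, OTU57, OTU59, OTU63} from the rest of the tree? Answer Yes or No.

The most recent common ancestor of these taxa subtends ((OTU57,OTU59),((OTU63,OTU49),((OTU4,OTU22),OTU14))).
That clade has exactly 7 tips — every listed taxon and nothing else — so the group is monophyletic.

Yes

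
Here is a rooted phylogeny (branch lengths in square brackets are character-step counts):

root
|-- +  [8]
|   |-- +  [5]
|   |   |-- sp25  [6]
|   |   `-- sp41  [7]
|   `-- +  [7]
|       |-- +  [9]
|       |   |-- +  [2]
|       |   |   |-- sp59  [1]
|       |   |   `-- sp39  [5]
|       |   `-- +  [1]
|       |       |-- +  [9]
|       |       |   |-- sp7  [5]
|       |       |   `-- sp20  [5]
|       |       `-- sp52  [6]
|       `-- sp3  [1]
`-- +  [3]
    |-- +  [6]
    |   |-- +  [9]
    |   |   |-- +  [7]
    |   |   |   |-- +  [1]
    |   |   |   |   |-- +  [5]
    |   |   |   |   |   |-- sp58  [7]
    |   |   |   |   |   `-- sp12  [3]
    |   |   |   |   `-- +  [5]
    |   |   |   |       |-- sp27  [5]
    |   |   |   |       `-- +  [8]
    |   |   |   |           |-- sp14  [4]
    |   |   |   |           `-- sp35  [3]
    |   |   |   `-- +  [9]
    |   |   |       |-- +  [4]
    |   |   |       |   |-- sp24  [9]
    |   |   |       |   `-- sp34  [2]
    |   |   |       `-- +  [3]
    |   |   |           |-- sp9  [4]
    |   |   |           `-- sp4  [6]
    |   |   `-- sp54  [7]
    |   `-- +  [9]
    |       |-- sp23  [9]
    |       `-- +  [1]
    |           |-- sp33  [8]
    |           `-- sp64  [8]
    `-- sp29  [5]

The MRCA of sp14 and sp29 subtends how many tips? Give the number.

The MRCA of sp14 and sp29 is the node subtending ((((((sp58,sp12),(sp27,(sp14,sp35))),((sp24,sp34),(sp9,sp4))),sp54),(sp23,(sp33,sp64))),sp29).
That clade contains 14 terminal taxa: sp12, sp14, sp23, sp24, sp27, sp29, sp33, sp34, sp35, sp4, sp54, sp58, sp64, sp9.

14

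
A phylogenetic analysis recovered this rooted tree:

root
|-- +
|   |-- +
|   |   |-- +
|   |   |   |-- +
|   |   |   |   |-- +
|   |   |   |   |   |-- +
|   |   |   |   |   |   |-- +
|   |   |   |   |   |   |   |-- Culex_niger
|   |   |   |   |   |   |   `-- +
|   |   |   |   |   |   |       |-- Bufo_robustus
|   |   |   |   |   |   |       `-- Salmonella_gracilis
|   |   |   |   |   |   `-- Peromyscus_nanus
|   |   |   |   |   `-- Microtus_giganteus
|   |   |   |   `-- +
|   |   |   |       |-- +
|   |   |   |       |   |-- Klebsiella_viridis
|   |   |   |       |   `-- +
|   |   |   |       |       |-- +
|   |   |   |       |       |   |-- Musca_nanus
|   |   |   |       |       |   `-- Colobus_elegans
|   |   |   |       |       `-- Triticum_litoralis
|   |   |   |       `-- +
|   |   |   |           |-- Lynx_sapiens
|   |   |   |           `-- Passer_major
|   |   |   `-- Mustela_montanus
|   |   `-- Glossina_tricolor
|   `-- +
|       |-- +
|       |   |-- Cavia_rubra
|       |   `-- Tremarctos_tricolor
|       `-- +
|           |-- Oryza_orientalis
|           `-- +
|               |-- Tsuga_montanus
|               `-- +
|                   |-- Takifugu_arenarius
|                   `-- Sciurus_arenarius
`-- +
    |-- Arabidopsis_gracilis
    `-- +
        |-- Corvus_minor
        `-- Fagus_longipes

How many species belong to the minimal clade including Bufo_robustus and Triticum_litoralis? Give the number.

11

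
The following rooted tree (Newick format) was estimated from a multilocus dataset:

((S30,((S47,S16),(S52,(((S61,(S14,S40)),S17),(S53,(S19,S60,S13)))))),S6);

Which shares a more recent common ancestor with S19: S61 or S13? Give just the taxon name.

S13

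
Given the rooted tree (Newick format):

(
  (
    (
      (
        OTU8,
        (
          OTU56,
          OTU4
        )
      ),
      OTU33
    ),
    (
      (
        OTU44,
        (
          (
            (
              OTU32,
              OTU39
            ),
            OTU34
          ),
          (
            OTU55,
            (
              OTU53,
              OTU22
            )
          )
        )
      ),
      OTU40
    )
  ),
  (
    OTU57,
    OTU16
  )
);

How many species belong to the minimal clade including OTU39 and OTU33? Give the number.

12

The MRCA of OTU39 and OTU33 is the node subtending (((OTU8,(OTU56,OTU4)),OTU33),((OTU44,(((OTU32,OTU39),OTU34),(OTU55,(OTU53,OTU22)))),OTU40)).
That clade contains 12 terminal taxa: OTU22, OTU32, OTU33, OTU34, OTU39, OTU4, OTU40, OTU44, OTU53, OTU55, OTU56, OTU8.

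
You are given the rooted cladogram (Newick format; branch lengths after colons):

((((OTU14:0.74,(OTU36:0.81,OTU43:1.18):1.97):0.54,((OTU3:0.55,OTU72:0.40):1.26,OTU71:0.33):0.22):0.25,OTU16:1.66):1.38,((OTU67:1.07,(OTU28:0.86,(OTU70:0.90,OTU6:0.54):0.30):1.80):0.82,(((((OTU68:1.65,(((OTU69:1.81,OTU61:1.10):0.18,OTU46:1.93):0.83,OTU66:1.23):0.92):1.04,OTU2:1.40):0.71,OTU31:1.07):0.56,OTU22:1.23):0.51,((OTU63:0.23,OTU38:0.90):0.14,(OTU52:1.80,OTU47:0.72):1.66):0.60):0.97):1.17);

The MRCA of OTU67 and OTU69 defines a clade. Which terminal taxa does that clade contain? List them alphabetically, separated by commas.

OTU2, OTU22, OTU28, OTU31, OTU38, OTU46, OTU47, OTU52, OTU6, OTU61, OTU63, OTU66, OTU67, OTU68, OTU69, OTU70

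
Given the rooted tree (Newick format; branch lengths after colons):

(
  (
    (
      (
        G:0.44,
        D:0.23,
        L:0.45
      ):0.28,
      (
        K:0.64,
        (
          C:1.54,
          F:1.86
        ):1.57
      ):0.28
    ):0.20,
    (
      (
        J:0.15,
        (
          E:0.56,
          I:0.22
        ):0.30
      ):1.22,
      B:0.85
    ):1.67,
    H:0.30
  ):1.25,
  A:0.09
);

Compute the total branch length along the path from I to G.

4.33

The path runs I → … → MRCA → … → G; the MRCA is the node subtending (((G,D,L),(K,(C,F))),((J,(E,I)),B),H).
Branch lengths along that path: 0.22 + 0.30 + 1.22 + 1.67 + 0.20 + 0.28 + 0.44 = 4.33.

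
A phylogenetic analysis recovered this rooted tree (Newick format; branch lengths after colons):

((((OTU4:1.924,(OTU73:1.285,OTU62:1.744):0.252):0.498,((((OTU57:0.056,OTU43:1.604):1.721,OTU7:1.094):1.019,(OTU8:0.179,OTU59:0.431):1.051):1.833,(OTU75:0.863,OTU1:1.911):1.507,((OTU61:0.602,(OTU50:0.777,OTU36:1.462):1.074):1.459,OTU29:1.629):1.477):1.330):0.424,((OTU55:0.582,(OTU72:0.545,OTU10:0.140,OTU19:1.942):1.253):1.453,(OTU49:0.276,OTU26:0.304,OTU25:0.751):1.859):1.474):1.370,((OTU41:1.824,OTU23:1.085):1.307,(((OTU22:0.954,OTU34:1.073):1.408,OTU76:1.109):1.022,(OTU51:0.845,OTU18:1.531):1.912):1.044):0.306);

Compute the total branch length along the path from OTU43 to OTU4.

9.929

The path runs OTU43 → … → MRCA → … → OTU4; the MRCA is the node subtending ((OTU4,(OTU73,OTU62)),((((OTU57,OTU43),OTU7),(OTU8,OTU59)),(OTU75,OTU1),((OTU61,(OTU50,OTU36)),OTU29))).
Branch lengths along that path: 1.604 + 1.721 + 1.019 + 1.833 + 1.330 + 0.498 + 1.924 = 9.929.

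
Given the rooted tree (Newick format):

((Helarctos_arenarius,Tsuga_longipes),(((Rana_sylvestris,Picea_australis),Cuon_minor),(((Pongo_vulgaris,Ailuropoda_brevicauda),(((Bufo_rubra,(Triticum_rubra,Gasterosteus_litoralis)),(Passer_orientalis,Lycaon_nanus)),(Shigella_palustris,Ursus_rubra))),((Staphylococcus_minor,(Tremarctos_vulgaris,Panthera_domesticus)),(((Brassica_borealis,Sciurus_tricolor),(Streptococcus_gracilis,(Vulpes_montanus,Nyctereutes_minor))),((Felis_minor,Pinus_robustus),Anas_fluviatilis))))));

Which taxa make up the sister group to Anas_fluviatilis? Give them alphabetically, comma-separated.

Felis_minor, Pinus_robustus

Anas_fluviatilis attaches to the tree at the node subtending ((Felis_minor,Pinus_robustus),Anas_fluviatilis).
The other lineage descending from that same node — the sister group — is (Felis_minor,Pinus_robustus); its 2 tips in alphabetical order are the answer.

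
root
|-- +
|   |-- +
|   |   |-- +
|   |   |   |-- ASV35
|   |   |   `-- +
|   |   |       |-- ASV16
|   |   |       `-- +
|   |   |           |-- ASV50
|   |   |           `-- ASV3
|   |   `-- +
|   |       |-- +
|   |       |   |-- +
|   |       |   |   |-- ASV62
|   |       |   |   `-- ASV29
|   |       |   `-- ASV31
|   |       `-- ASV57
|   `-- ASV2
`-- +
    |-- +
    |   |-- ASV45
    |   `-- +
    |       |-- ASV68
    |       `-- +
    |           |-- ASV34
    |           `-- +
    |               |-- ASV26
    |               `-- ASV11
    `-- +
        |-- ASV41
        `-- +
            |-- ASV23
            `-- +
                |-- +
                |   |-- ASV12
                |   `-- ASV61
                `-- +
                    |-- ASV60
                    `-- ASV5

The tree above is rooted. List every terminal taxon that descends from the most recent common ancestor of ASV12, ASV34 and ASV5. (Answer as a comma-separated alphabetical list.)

ASV11, ASV12, ASV23, ASV26, ASV34, ASV41, ASV45, ASV5, ASV60, ASV61, ASV68

Tracing ASV12: it sits inside (ASV12,ASV61).
Tracing ASV34: it sits inside (ASV34,(ASV26,ASV11)).
Tracing ASV5: it sits inside (ASV60,ASV5).
The smallest clade enclosing all 3 is ((ASV45,(ASV68,(ASV34,(ASV26,ASV11)))),(ASV41,(ASV23,((ASV12,ASV61),(ASV60,ASV5))))); the answer is its 11 terminal taxa in alphabetical order.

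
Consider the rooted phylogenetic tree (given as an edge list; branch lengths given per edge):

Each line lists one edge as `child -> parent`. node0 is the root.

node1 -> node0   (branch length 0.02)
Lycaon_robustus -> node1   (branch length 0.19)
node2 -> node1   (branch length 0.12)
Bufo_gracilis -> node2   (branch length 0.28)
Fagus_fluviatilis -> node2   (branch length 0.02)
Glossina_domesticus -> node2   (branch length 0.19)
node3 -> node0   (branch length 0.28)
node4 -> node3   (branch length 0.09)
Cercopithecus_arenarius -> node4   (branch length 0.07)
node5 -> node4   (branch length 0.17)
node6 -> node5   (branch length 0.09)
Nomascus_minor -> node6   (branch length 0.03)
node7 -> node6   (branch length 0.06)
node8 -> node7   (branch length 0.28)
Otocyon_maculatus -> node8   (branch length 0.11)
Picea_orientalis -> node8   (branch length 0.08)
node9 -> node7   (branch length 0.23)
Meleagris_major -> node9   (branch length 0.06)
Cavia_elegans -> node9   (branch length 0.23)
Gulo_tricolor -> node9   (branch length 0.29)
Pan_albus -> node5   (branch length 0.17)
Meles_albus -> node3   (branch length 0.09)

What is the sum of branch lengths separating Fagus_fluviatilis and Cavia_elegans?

1.31

The path runs Fagus_fluviatilis → … → MRCA → … → Cavia_elegans; the MRCA is the root of the tree.
Branch lengths along that path: 0.02 + 0.12 + 0.02 + 0.28 + 0.09 + 0.17 + 0.09 + 0.06 + 0.23 + 0.23 = 1.31.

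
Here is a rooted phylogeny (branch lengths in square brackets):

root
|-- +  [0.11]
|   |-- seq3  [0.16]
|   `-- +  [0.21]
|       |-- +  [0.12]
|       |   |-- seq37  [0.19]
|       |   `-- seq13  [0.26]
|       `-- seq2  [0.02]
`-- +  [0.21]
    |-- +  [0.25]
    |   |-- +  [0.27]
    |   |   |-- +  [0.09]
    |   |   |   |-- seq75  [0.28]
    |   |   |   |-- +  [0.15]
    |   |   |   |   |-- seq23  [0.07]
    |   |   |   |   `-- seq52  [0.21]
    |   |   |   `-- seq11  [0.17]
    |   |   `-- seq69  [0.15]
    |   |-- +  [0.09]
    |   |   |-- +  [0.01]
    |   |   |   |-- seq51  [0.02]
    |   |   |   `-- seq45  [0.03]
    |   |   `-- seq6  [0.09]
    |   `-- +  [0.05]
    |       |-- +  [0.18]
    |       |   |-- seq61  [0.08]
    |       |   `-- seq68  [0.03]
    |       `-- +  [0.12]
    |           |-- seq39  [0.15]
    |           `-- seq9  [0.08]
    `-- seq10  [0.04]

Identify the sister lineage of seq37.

seq37 attaches to the tree at the node subtending (seq37,seq13).
The other lineage descending from that same node — the sister group — is the single tip seq13.

seq13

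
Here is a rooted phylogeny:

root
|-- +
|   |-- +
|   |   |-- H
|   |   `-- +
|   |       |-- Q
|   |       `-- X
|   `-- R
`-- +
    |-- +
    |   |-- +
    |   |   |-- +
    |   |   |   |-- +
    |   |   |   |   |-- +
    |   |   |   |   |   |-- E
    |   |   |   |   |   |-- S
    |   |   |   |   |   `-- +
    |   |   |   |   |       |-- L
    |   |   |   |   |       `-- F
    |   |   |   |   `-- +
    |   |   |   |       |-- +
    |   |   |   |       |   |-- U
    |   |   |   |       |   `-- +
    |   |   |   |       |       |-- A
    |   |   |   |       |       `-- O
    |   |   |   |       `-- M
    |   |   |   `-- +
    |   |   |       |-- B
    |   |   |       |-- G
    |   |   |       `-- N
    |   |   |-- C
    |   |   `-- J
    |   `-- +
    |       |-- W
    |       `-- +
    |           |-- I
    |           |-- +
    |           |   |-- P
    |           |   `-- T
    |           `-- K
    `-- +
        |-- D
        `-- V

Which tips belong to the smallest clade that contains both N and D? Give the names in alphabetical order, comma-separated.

Tracing N: it sits inside (B,G,N).
Tracing D: it sits inside (D,V).
The smallest clade enclosing both is ((((((E,S,(L,F)),((U,(A,O)),M)),(B,G,N)),C,J),(W,(I,(P,T),K))),(D,V)); the answer is its 20 terminal taxa in alphabetical order.

A, B, C, D, E, F, G, I, J, K, L, M, N, O, P, S, T, U, V, W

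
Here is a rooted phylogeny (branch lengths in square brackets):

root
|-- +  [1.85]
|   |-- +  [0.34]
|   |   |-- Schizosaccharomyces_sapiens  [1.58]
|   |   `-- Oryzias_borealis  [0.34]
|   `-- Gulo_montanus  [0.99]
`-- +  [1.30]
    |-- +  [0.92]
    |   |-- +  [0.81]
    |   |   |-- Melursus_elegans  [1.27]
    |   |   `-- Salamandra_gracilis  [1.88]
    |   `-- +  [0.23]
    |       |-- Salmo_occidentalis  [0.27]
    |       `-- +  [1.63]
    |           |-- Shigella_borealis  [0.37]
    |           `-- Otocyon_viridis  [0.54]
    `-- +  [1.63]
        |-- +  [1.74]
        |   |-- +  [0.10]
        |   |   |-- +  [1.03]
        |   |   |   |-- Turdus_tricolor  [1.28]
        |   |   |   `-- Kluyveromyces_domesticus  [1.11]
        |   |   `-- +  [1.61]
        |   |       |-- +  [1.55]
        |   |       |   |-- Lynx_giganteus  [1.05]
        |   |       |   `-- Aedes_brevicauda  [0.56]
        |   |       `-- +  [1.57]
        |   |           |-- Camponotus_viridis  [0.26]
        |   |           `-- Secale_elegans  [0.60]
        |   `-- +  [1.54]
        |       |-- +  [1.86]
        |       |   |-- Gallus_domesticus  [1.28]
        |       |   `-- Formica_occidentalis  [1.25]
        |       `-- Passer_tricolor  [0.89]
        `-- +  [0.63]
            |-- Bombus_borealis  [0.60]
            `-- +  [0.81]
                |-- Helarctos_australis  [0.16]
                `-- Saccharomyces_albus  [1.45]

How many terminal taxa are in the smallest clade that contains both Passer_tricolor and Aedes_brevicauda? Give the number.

The MRCA of Passer_tricolor and Aedes_brevicauda is the node subtending (((Turdus_tricolor,Kluyveromyces_domesticus),((Lynx_giganteus,Aedes_brevicauda),(Camponotus_viridis,Secale_elegans))),((Gallus_domesticus,Formica_occidentalis),Passer_tricolor)).
That clade contains 9 terminal taxa: Aedes_brevicauda, Camponotus_viridis, Formica_occidentalis, Gallus_domesticus, Kluyveromyces_domesticus, Lynx_giganteus, Passer_tricolor, Secale_elegans, Turdus_tricolor.

9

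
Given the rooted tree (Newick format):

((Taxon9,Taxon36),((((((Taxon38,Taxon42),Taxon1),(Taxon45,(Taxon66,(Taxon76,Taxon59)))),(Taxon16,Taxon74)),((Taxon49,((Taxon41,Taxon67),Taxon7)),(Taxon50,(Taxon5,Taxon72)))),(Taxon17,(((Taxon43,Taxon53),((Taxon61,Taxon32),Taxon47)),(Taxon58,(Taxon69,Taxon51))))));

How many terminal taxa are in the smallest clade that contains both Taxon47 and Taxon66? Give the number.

25

The MRCA of Taxon47 and Taxon66 is the node subtending ((((((Taxon38,Taxon42),Taxon1),(Taxon45,(Taxon66,(Taxon76,Taxon59)))),(Taxon16,Taxon74)),((Taxon49,((Taxon41,Taxon67),Taxon7)),(Taxon50,(Taxon5,Taxon72)))),(Taxon17,(((Taxon43,Taxon53),((Taxon61,Taxon32),Taxon47)),(Taxon58,(Taxon69,Taxon51))))).
That clade contains 25 terminal taxa: Taxon1, Taxon16, Taxon17, Taxon32, Taxon38, Taxon41, Taxon42, Taxon43, Taxon45, Taxon47, Taxon49, Taxon5, Taxon50, Taxon51, Taxon53, Taxon58, Taxon59, Taxon61, Taxon66, Taxon67, Taxon69, Taxon7, Taxon72, Taxon74, Taxon76.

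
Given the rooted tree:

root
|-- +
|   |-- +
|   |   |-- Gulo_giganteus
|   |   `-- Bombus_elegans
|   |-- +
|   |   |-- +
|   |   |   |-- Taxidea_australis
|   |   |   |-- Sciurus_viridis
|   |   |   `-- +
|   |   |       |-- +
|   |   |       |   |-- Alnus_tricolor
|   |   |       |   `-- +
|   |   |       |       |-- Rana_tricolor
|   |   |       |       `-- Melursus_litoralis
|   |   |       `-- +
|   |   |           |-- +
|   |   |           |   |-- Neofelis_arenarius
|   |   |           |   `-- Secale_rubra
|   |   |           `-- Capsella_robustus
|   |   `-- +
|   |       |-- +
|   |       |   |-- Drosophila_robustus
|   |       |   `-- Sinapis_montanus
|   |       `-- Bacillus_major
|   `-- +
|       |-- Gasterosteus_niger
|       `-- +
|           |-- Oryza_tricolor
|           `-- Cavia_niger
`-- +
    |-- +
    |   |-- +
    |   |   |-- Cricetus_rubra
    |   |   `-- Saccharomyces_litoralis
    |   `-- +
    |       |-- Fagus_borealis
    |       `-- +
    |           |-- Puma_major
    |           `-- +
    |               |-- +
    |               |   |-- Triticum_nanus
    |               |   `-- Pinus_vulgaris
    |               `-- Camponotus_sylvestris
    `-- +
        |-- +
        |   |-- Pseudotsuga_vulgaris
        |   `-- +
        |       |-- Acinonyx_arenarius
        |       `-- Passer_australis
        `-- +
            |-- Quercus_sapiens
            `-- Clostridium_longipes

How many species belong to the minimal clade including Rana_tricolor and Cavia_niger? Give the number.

16

The MRCA of Rana_tricolor and Cavia_niger is the node subtending ((Gulo_giganteus,Bombus_elegans),((Taxidea_australis,Sciurus_viridis,((Alnus_tricolor,(Rana_tricolor,Melursus_litoralis)),((Neofelis_arenarius,Secale_rubra),Capsella_robustus))),((Drosophila_robustus,Sinapis_montanus),Bacillus_major)),(Gasterosteus_niger,(Oryza_tricolor,Cavia_niger))).
That clade contains 16 terminal taxa: Alnus_tricolor, Bacillus_major, Bombus_elegans, Capsella_robustus, Cavia_niger, Drosophila_robustus, Gasterosteus_niger, Gulo_giganteus, Melursus_litoralis, Neofelis_arenarius, Oryza_tricolor, Rana_tricolor, Sciurus_viridis, Secale_rubra, Sinapis_montanus, Taxidea_australis.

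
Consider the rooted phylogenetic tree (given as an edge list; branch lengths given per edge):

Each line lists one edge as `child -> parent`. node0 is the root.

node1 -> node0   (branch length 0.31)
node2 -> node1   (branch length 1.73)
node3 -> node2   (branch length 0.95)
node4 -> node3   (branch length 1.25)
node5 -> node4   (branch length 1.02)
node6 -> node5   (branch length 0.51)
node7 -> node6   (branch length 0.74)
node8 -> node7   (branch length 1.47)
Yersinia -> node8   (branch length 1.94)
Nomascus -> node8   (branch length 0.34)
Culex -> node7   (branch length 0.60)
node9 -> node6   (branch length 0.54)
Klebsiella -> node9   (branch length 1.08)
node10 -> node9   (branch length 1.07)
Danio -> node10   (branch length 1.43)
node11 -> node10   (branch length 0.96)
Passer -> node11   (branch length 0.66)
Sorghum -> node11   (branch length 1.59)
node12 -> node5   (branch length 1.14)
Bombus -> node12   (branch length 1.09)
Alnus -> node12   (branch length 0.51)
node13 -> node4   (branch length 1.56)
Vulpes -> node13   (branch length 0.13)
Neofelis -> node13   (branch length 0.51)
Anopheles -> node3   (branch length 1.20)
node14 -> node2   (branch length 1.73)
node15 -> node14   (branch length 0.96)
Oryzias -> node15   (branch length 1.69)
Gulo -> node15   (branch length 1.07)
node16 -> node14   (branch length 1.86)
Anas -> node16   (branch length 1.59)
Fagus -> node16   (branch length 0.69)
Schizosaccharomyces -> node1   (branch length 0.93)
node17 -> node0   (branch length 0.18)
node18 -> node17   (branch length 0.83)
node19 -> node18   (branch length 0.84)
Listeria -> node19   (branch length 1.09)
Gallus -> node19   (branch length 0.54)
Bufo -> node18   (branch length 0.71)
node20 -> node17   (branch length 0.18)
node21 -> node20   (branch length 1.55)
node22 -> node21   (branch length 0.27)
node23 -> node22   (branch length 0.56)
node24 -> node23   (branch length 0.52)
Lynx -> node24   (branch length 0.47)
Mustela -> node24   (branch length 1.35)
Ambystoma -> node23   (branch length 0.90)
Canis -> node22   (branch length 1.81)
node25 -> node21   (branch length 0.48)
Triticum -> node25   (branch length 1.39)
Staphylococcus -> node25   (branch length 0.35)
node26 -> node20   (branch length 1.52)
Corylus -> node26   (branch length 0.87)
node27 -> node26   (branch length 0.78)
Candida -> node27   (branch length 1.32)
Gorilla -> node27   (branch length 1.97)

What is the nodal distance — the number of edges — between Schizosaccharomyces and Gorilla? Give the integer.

7

The MRCA of Schizosaccharomyces and Gorilla is the root of the tree.
From Schizosaccharomyces up to that node: 2 branches. From Gorilla up to the same node: 5 branches. Total: 2 + 5 = 7.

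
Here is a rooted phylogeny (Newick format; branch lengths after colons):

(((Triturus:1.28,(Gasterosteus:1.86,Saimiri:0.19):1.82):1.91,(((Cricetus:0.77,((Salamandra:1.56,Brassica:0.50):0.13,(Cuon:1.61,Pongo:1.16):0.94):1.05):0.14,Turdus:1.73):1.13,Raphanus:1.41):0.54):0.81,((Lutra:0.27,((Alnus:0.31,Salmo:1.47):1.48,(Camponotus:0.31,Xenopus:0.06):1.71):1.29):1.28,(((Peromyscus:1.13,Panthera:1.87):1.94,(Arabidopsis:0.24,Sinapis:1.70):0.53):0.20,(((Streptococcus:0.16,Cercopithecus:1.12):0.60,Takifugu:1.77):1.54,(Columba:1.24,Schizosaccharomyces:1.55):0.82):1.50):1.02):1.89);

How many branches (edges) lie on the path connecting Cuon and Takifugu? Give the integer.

12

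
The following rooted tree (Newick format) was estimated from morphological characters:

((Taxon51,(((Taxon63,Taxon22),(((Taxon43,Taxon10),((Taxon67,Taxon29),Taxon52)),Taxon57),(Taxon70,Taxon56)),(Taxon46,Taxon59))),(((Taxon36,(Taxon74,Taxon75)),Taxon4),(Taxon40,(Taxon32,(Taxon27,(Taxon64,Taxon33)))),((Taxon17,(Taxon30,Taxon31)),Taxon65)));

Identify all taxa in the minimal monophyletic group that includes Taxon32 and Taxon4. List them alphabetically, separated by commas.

Tracing Taxon32: it sits inside (Taxon32,(Taxon27,(Taxon64,Taxon33))).
Tracing Taxon4: it sits inside ((Taxon36,(Taxon74,Taxon75)),Taxon4).
The smallest clade enclosing both is (((Taxon36,(Taxon74,Taxon75)),Taxon4),(Taxon40,(Taxon32,(Taxon27,(Taxon64,Taxon33)))),((Taxon17,(Taxon30,Taxon31)),Taxon65)); the answer is its 13 terminal taxa in alphabetical order.

Taxon17, Taxon27, Taxon30, Taxon31, Taxon32, Taxon33, Taxon36, Taxon4, Taxon40, Taxon64, Taxon65, Taxon74, Taxon75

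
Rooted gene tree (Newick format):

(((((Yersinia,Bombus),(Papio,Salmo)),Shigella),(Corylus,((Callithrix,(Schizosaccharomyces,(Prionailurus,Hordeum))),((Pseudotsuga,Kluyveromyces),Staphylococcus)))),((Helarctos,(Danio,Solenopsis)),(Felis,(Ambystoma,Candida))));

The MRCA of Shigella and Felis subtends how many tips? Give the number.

The MRCA of Shigella and Felis is the root, so the clade is the entire tree.
That clade contains 19 terminal taxa: Ambystoma, Bombus, Callithrix, Candida, Corylus, Danio, Felis, Helarctos, Hordeum, Kluyveromyces, Papio, Prionailurus, Pseudotsuga, Salmo, Schizosaccharomyces, Shigella, Solenopsis, Staphylococcus, Yersinia.

19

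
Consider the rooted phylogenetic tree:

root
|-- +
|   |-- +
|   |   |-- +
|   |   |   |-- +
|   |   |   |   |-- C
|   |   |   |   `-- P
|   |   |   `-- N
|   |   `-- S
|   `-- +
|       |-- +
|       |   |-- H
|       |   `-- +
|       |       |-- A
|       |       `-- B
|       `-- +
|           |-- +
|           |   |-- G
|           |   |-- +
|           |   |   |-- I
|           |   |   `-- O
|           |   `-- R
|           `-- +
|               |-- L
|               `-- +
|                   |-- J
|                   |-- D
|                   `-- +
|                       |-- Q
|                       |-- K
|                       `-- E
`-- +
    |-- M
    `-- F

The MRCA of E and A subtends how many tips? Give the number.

13

The MRCA of E and A is the node subtending ((H,(A,B)),((G,(I,O),R),(L,(J,D,(Q,K,E))))).
That clade contains 13 terminal taxa: A, B, D, E, G, H, I, J, K, L, O, Q, R.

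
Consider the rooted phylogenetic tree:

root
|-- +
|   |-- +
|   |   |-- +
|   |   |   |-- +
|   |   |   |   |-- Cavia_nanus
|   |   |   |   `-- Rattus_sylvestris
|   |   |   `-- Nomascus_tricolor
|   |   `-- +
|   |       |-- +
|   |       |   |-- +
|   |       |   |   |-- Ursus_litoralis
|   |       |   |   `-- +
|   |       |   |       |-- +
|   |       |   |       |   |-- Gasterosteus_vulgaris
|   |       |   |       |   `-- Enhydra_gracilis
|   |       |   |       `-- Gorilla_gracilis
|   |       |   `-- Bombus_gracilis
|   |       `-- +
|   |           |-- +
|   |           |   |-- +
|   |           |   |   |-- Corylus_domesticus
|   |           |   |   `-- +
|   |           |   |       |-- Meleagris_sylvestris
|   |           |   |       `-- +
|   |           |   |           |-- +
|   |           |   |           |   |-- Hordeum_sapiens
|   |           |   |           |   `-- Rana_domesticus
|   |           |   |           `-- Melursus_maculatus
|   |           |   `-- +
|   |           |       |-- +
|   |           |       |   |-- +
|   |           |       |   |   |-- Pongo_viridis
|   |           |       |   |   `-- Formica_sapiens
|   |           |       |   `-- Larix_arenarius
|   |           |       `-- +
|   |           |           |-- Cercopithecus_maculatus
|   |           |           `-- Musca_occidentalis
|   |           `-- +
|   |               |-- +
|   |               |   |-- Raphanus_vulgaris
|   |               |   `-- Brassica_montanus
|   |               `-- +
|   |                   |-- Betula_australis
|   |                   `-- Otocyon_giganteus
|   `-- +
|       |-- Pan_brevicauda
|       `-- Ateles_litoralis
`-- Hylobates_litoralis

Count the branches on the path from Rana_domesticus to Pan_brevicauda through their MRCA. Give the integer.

The MRCA of Rana_domesticus and Pan_brevicauda is the node subtending ((((Cavia_nanus,Rattus_sylvestris),Nomascus_tricolor),(((Ursus_litoralis,((Gasterosteus_vulgaris,Enhydra_gracilis),Gorilla_gracilis)),Bombus_gracilis),(((Corylus_domesticus,(Meleagris_sylvestris,((Hordeum_sapiens,Rana_domesticus),Melursus_maculatus))),(((Pongo_viridis,Formica_sapiens),Larix_arenarius),(Cercopithecus_maculatus,Musca_occidentalis))),((Raphanus_vulgaris,Brassica_montanus),(Betula_australis,Otocyon_giganteus))))),(Pan_brevicauda,Ateles_litoralis)).
From Rana_domesticus up to that node: 9 branches. From Pan_brevicauda up to the same node: 2 branches. Total: 9 + 2 = 11.

11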